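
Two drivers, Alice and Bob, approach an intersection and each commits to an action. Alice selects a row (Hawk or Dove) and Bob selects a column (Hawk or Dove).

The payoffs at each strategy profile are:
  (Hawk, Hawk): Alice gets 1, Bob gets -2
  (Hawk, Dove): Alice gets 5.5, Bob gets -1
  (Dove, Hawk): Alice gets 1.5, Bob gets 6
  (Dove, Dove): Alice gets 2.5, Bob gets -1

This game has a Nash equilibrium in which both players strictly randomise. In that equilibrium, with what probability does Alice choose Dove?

Let r be the probability that Alice plays Hawk. In a completely mixed equilibrium, Bob must be indifferent between Hawk and Dove.
Bob's expected payoff from Hawk is −2r + 6(1−r); from Dove it is −r − (1−r).
Setting these equal: −8r + 6 = -1, so r = 7/8.
Therefore Alice plays Dove with probability 1 − 7/8 = 1/8.

1/8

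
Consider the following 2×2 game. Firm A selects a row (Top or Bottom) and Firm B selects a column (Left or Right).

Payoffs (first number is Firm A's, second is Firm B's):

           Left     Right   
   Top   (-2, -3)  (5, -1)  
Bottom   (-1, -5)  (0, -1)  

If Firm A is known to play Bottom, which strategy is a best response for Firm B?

Right

Against Bottom, Firm B earns -5 from Left and -1 from Right.
So Right is the best response.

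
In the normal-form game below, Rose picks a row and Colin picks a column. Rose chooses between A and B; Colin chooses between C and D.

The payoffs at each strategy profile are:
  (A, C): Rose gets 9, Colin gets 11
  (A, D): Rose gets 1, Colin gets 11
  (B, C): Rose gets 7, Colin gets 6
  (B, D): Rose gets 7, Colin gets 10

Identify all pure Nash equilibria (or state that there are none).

(A, C): Rose gets 9 ≥ 7 from B, and Colin gets 11 ≥ 11 from D — Nash equilibrium.
(A, D): Rose prefers B (7 > 1) — not an equilibrium.
(B, C): Rose prefers A (9 > 7); Colin prefers D (10 > 6) — not an equilibrium.
(B, D): Rose gets 7 ≥ 1 from A, and Colin gets 10 ≥ 6 from C — Nash equilibrium.

(A, C) and (B, D)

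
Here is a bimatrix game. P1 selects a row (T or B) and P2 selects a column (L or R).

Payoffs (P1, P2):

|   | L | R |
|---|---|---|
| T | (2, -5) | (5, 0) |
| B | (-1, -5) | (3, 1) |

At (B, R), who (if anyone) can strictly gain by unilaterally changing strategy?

P1

P1 at (B, R) earns 3; deviating to T yields 5 — a strict improvement.
P2 earns 1; deviating to L yields -5 — not better.
Only P1 has a strictly profitable deviation.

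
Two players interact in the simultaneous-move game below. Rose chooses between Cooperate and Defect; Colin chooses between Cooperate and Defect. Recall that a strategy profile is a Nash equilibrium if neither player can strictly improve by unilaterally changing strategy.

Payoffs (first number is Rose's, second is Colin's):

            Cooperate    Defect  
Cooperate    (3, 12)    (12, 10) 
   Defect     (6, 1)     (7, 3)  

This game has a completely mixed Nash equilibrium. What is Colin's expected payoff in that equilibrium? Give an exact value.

First find x, the probability Rose plays Cooperate, from Colin's indifference between Cooperate and Defect: 12x + (1−x) = 10x + 3(1−x), giving x = 1/2.
Since Colin is indifferent in equilibrium, Colin's expected payoff equals the payoff from either column against (1/2, 1/2). Using Cooperate: 12(1/2) + (1/2) = 13/2.

13/2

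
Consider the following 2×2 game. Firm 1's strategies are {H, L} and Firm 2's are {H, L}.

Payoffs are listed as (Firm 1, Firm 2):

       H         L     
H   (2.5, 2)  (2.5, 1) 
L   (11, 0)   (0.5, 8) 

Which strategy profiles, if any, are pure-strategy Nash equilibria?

(H, H): Firm 1 prefers L (11 > 2.5) — not an equilibrium.
(H, L): Firm 2 prefers H (2 > 1) — not an equilibrium.
(L, H): Firm 2 prefers L (8 > 0) — not an equilibrium.
(L, L): Firm 1 prefers H (2.5 > 0.5) — not an equilibrium.

none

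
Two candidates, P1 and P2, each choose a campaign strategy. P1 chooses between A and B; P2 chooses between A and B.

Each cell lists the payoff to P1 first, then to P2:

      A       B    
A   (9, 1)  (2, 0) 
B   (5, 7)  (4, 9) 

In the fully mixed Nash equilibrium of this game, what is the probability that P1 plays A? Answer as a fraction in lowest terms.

2/3

Let x be the probability that P1 plays A. In a completely mixed equilibrium, P2 must be indifferent between A and B.
P2's expected payoff from A is x + 7(1−x); from B it is 9(1−x).
Setting these equal: −6x + 7 = −9x + 9, so x = 2/3.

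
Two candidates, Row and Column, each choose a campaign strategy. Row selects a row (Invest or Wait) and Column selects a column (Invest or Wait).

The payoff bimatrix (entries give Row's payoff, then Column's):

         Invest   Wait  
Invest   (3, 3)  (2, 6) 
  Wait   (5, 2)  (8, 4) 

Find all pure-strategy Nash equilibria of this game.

(Invest, Invest): Row prefers Wait (5 > 3); Column prefers Wait (6 > 3) — not an equilibrium.
(Invest, Wait): Row prefers Wait (8 > 2) — not an equilibrium.
(Wait, Invest): Column prefers Wait (4 > 2) — not an equilibrium.
(Wait, Wait): Row gets 8 ≥ 2 from Invest, and Column gets 4 ≥ 2 from Invest — Nash equilibrium.

(Wait, Wait)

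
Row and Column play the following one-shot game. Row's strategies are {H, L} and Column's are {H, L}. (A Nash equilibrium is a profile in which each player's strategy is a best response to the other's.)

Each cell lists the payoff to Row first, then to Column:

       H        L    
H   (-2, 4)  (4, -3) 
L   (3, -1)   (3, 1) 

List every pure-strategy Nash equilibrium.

none

(H, H): Row prefers L (3 > -2) — not an equilibrium.
(H, L): Column prefers H (4 > -3) — not an equilibrium.
(L, H): Column prefers L (1 > -1) — not an equilibrium.
(L, L): Row prefers H (4 > 3) — not an equilibrium.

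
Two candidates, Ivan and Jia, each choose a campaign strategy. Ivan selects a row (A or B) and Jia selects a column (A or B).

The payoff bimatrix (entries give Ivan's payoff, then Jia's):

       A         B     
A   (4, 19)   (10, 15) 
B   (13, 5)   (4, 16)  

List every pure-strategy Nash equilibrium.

(A, A): Ivan prefers B (13 > 4) — not an equilibrium.
(A, B): Jia prefers A (19 > 15) — not an equilibrium.
(B, A): Jia prefers B (16 > 5) — not an equilibrium.
(B, B): Ivan prefers A (10 > 4) — not an equilibrium.

none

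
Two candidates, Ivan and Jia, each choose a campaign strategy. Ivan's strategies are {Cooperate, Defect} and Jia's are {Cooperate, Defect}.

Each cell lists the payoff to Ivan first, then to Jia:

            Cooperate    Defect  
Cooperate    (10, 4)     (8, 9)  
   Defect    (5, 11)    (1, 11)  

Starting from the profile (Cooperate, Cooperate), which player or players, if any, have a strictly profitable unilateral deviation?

Jia

Ivan at (Cooperate, Cooperate) earns 10; deviating to Defect yields 5 — not better.
Jia earns 4; deviating to Defect yields 9 — a strict improvement.
Only Jia has a strictly profitable deviation.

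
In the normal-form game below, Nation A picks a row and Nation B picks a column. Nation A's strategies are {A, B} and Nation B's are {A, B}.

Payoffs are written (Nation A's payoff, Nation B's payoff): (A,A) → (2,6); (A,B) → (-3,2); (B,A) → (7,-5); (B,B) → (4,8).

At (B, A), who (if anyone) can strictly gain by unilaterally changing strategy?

Nation B

Nation A at (B, A) earns 7; deviating to A yields 2 — not better.
Nation B earns -5; deviating to B yields 8 — a strict improvement.
Only Nation B has a strictly profitable deviation.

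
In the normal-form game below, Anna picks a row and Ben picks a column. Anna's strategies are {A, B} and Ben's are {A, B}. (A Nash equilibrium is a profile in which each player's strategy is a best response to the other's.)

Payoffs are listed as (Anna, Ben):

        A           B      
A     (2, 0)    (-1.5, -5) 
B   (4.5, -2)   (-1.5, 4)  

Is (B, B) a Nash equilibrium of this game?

At (B, B), Anna earns -1.5; switching to A would give -1.5, so Anna has no profitable deviation.
Ben earns 4; switching to A would give -2, so Ben has no profitable deviation.
Neither player can gain by a unilateral deviation, so this profile is a Nash equilibrium.

Yes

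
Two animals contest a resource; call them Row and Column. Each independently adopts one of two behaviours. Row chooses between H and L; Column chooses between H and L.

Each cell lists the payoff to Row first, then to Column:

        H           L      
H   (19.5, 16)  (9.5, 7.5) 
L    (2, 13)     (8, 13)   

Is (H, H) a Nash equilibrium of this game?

At (H, H), Row earns 19.5; switching to L would give 2, so Row has no profitable deviation.
Column earns 16; switching to L would give 7.5, so Column has no profitable deviation.
Neither player can gain by a unilateral deviation, so this profile is a Nash equilibrium.

Yes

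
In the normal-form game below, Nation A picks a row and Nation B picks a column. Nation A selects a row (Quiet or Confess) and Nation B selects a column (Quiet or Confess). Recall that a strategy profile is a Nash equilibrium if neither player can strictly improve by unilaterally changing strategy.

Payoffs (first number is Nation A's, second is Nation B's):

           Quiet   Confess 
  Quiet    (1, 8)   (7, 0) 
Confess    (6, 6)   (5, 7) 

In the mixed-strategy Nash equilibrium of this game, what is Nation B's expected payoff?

56/9

First find p, the probability Nation A plays Quiet, from Nation B's indifference between Quiet and Confess: 8p + 6(1−p) = 7(1−p), giving p = 1/9.
Since Nation B is indifferent in equilibrium, Nation B's expected payoff equals the payoff from either column against (1/9, 8/9). Using Quiet: 8(1/9) + 6(8/9) = 56/9.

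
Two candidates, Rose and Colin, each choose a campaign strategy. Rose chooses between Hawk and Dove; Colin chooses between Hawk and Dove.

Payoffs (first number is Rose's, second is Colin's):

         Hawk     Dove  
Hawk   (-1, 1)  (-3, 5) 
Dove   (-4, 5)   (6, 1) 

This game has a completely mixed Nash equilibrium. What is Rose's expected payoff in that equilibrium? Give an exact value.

-3/2

First find q, the probability Colin plays Hawk, from Rose's indifference between Hawk and Dove: −q − 3(1−q) = −4q + 6(1−q), giving q = 3/4.
Since Rose is indifferent in equilibrium, Rose's expected payoff equals the payoff from either row against (3/4, 1/4). Using Hawk: −(3/4) − 3(1/4) = -3/2.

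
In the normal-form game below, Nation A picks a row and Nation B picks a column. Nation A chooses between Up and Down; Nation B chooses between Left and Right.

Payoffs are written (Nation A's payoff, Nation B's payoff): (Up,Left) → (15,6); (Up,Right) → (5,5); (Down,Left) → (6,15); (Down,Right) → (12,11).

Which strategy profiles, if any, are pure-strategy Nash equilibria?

(Up, Left): Nation A gets 15 ≥ 6 from Down, and Nation B gets 6 ≥ 5 from Right — Nash equilibrium.
(Up, Right): Nation A prefers Down (12 > 5); Nation B prefers Left (6 > 5) — not an equilibrium.
(Down, Left): Nation A prefers Up (15 > 6) — not an equilibrium.
(Down, Right): Nation B prefers Left (15 > 11) — not an equilibrium.

(Up, Left)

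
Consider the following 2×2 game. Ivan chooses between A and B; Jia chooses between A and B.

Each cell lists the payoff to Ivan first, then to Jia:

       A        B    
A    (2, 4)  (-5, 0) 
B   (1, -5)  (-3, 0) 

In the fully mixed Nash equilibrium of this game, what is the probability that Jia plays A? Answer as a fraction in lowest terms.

2/3

Let c be the probability that Jia plays A. In a completely mixed equilibrium, Ivan must be indifferent between A and B.
Ivan's expected payoff from A is 2c − 5(1−c); from B it is c − 3(1−c).
Setting these equal: 7c − 5 = 4c − 3, so c = 2/3.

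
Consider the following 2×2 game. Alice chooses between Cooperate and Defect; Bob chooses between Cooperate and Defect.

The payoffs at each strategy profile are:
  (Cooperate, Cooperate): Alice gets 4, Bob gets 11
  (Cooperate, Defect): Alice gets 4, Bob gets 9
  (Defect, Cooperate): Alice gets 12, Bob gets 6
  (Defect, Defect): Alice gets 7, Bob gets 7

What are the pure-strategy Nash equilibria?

(Cooperate, Cooperate): Alice prefers Defect (12 > 4) — not an equilibrium.
(Cooperate, Defect): Alice prefers Defect (7 > 4); Bob prefers Cooperate (11 > 9) — not an equilibrium.
(Defect, Cooperate): Bob prefers Defect (7 > 6) — not an equilibrium.
(Defect, Defect): Alice gets 7 ≥ 4 from Cooperate, and Bob gets 7 ≥ 6 from Cooperate — Nash equilibrium.

(Defect, Defect)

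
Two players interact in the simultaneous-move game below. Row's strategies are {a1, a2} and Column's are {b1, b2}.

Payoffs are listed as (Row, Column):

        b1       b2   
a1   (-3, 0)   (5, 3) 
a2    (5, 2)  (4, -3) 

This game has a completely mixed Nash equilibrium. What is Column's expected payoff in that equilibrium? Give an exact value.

First find x, the probability Row plays a1, from Column's indifference between b1 and b2: 2(1−x) = 3x − 3(1−x), giving x = 5/8.
Since Column is indifferent in equilibrium, Column's expected payoff equals the payoff from either column against (5/8, 3/8). Using b1: 2(3/8) = 3/4.

3/4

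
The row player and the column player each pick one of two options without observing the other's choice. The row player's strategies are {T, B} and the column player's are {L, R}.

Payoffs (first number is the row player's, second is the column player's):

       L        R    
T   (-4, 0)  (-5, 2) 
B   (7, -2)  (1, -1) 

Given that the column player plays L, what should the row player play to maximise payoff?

B

Against L, the row player earns -4 from T and 7 from B.
So B is the best response.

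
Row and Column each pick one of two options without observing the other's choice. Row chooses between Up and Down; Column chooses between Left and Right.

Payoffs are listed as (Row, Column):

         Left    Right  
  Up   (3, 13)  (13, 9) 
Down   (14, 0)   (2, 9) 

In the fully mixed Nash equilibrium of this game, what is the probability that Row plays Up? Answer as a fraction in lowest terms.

Let p be the probability that Row plays Up. In a completely mixed equilibrium, Column must be indifferent between Left and Right.
Column's expected payoff from Left is 13p; from Right it is 9p + 9(1−p).
Setting these equal: 13p = 9, so p = 9/13.

9/13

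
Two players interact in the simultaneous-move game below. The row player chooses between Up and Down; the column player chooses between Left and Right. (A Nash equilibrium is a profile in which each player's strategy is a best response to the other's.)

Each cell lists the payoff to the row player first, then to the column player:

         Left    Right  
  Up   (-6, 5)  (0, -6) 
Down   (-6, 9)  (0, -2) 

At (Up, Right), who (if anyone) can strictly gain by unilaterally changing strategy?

The row player at (Up, Right) earns 0; deviating to Down yields 0 — not better.
The column player earns -6; deviating to Left yields 5 — a strict improvement.
Only the column player has a strictly profitable deviation.

The column player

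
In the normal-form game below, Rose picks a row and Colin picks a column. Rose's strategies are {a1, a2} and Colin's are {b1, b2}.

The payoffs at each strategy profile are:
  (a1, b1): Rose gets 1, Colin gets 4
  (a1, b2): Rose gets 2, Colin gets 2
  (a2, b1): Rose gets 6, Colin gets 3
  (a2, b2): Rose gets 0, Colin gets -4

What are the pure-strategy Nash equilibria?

(a2, b1)

(a1, b1): Rose prefers a2 (6 > 1) — not an equilibrium.
(a1, b2): Colin prefers b1 (4 > 2) — not an equilibrium.
(a2, b1): Rose gets 6 ≥ 1 from a1, and Colin gets 3 ≥ -4 from b2 — Nash equilibrium.
(a2, b2): Rose prefers a1 (2 > 0); Colin prefers b1 (3 > -4) — not an equilibrium.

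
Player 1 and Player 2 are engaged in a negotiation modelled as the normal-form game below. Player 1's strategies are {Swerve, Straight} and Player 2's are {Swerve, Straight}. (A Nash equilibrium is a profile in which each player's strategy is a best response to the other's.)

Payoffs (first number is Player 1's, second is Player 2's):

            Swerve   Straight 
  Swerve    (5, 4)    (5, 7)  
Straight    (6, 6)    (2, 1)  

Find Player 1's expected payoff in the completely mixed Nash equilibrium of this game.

First find y, the probability Player 2 plays Swerve, from Player 1's indifference between Swerve and Straight: 5y + 5(1−y) = 6y + 2(1−y), giving y = 3/4.
Since Player 1 is indifferent in equilibrium, Player 1's expected payoff equals the payoff from either row against (3/4, 1/4). Using Swerve: 5(3/4) + 5(1/4) = 5.

5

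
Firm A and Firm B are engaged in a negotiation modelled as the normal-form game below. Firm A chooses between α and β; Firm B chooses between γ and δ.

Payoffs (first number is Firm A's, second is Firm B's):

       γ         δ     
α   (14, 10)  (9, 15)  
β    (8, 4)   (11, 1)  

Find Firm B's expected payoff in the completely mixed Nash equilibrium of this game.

First find p, the probability Firm A plays α, from Firm B's indifference between γ and δ: 10p + 4(1−p) = 15p + (1−p), giving p = 3/8.
Since Firm B is indifferent in equilibrium, Firm B's expected payoff equals the payoff from either column against (3/8, 5/8). Using γ: 10(3/8) + 4(5/8) = 25/4.

25/4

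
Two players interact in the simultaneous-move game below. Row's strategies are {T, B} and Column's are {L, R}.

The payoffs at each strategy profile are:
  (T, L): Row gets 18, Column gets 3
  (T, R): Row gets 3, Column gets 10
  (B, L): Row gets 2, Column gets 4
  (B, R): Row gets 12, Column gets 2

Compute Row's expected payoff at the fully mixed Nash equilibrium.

42/5

First find y, the probability Column plays L, from Row's indifference between T and B: 18y + 3(1−y) = 2y + 12(1−y), giving y = 9/25.
Since Row is indifferent in equilibrium, Row's expected payoff equals the payoff from either row against (9/25, 16/25). Using T: 18(9/25) + 3(16/25) = 42/5.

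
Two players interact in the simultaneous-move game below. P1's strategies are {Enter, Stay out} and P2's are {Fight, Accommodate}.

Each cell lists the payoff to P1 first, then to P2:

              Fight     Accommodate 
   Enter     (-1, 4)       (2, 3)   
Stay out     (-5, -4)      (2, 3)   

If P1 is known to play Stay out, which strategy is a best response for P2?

Against Stay out, P2 earns -4 from Fight and 3 from Accommodate.
So Accommodate is the best response.

Accommodate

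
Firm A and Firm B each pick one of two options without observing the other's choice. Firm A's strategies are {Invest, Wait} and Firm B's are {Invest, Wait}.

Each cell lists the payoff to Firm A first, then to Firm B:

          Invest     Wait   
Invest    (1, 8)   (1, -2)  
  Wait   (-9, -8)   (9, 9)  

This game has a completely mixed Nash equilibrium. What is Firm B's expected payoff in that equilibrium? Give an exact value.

56/27

First find x, the probability Firm A plays Invest, from Firm B's indifference between Invest and Wait: 8x − 8(1−x) = −2x + 9(1−x), giving x = 17/27.
Since Firm B is indifferent in equilibrium, Firm B's expected payoff equals the payoff from either column against (17/27, 10/27). Using Invest: 8(17/27) − 8(10/27) = 56/27.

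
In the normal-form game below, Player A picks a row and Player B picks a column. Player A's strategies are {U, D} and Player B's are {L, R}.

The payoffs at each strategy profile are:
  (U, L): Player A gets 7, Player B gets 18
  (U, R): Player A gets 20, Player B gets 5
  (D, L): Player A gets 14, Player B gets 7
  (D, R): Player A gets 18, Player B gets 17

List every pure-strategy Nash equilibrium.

none

(U, L): Player A prefers D (14 > 7) — not an equilibrium.
(U, R): Player B prefers L (18 > 5) — not an equilibrium.
(D, L): Player B prefers R (17 > 7) — not an equilibrium.
(D, R): Player A prefers U (20 > 18) — not an equilibrium.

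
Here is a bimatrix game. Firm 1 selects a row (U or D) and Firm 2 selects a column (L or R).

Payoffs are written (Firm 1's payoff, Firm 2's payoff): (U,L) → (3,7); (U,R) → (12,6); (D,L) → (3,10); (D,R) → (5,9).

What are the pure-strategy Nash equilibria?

(U, L): Firm 1 gets 3 ≥ 3 from D, and Firm 2 gets 7 ≥ 6 from R — Nash equilibrium.
(U, R): Firm 2 prefers L (7 > 6) — not an equilibrium.
(D, L): Firm 1 gets 3 ≥ 3 from U, and Firm 2 gets 10 ≥ 9 from R — Nash equilibrium.
(D, R): Firm 1 prefers U (12 > 5); Firm 2 prefers L (10 > 9) — not an equilibrium.

(U, L) and (D, L)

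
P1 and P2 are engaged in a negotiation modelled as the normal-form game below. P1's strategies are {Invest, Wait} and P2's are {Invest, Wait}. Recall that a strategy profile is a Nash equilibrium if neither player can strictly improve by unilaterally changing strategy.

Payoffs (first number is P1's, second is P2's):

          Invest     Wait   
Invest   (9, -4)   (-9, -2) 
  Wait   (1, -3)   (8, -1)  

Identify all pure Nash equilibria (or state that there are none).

(Wait, Wait)

(Invest, Invest): P2 prefers Wait (-2 > -4) — not an equilibrium.
(Invest, Wait): P1 prefers Wait (8 > -9) — not an equilibrium.
(Wait, Invest): P1 prefers Invest (9 > 1); P2 prefers Wait (-1 > -3) — not an equilibrium.
(Wait, Wait): P1 gets 8 ≥ -9 from Invest, and P2 gets -1 ≥ -3 from Invest — Nash equilibrium.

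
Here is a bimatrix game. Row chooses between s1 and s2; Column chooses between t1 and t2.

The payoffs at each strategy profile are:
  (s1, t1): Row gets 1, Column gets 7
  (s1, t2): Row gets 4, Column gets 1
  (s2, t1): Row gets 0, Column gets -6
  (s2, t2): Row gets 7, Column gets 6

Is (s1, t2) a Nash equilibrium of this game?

No

At (s1, t2), Row earns 4; switching to s2 would give 7, so Row would deviate.
Column earns 1; switching to t1 would give 7, so Column would deviate.
Since at least one player can profitably deviate, this is not a Nash equilibrium.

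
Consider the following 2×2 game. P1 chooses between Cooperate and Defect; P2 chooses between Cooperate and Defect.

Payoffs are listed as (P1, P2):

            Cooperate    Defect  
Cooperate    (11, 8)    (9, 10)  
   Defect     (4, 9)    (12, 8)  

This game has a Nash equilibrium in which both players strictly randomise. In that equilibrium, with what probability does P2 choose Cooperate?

Let y be the probability that P2 plays Cooperate. In a completely mixed equilibrium, P1 must be indifferent between Cooperate and Defect.
P1's expected payoff from Cooperate is 11y + 9(1−y); from Defect it is 4y + 12(1−y).
Setting these equal: 2y + 9 = −8y + 12, so y = 3/10.

3/10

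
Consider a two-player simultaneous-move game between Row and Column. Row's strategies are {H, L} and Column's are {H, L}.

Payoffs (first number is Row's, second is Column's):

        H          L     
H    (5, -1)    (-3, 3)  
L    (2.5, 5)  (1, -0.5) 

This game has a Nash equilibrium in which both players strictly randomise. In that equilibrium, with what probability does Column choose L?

Let c be the probability that Column plays H. In a completely mixed equilibrium, Row must be indifferent between H and L.
Row's expected payoff from H is 5c − 3(1−c); from L it is 2.5c + (1−c).
Setting these equal: 8c − 3 = 1.5c + 1, so c = 8/13.
Therefore Column plays L with probability 1 − 8/13 = 5/13.

5/13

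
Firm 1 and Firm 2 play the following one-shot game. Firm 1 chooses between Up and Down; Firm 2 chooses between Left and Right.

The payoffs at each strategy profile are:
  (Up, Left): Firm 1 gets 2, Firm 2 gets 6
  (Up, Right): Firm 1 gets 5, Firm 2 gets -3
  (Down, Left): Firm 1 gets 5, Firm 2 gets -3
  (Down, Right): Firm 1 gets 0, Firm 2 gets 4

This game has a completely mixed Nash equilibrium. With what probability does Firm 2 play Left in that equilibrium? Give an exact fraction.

Let q be the probability that Firm 2 plays Left. In a completely mixed equilibrium, Firm 1 must be indifferent between Up and Down.
Firm 1's expected payoff from Up is 2q + 5(1−q); from Down it is 5q.
Setting these equal: −3q + 5 = 5q, so q = 5/8.

5/8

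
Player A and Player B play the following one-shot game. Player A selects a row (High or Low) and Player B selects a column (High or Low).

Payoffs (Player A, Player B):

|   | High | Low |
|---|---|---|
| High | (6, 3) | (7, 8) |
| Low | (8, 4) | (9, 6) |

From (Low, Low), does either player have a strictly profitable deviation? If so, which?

Player A at (Low, Low) earns 9; deviating to High yields 7 — not better.
Player B earns 6; deviating to High yields 4 — not better.
Neither player can strictly improve; the profile is a Nash equilibrium.

Neither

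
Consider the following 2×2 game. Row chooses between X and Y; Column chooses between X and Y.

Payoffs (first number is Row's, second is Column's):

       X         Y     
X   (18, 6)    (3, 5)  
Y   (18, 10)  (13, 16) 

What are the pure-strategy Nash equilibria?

(X, X): Row gets 18 ≥ 18 from Y, and Column gets 6 ≥ 5 from Y — Nash equilibrium.
(X, Y): Row prefers Y (13 > 3); Column prefers X (6 > 5) — not an equilibrium.
(Y, X): Column prefers Y (16 > 10) — not an equilibrium.
(Y, Y): Row gets 13 ≥ 3 from X, and Column gets 16 ≥ 10 from X — Nash equilibrium.

(X, X) and (Y, Y)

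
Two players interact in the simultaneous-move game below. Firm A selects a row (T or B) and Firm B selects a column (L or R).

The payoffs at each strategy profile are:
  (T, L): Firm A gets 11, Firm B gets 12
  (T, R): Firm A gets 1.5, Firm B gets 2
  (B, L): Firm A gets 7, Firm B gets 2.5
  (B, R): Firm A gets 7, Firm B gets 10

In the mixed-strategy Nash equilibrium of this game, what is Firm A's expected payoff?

First find y, the probability Firm B plays L, from Firm A's indifference between T and B: 11y + 1.5(1−y) = 7y + 7(1−y), giving y = 11/19.
Since Firm A is indifferent in equilibrium, Firm A's expected payoff equals the payoff from either row against (11/19, 8/19). Using T: 11(11/19) + 1.5(8/19) = 7.

7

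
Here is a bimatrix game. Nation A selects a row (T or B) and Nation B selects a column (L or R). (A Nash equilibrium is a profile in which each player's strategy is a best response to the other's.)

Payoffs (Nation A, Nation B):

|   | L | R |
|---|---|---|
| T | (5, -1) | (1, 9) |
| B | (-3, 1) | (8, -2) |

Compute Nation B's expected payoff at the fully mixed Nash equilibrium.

First find x, the probability Nation A plays T, from Nation B's indifference between L and R: −x + (1−x) = 9x − 2(1−x), giving x = 3/13.
Since Nation B is indifferent in equilibrium, Nation B's expected payoff equals the payoff from either column against (3/13, 10/13). Using L: −(3/13) + (10/13) = 7/13.

7/13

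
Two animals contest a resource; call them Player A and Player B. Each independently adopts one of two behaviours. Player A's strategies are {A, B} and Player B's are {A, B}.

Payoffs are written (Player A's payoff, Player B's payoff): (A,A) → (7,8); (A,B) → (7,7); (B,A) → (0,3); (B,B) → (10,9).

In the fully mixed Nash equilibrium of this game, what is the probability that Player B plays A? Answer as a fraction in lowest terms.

3/10

Let q be the probability that Player B plays A. In a completely mixed equilibrium, Player A must be indifferent between A and B.
Player A's expected payoff from A is 7q + 7(1−q); from B it is 10(1−q).
Setting these equal: 7 = −10q + 10, so q = 3/10.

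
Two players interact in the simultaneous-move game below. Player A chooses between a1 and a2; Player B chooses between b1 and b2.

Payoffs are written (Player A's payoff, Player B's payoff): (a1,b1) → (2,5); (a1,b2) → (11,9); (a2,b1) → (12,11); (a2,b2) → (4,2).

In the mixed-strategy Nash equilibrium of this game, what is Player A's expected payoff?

First find q, the probability Player B plays b1, from Player A's indifference between a1 and a2: 2q + 11(1−q) = 12q + 4(1−q), giving q = 7/17.
Since Player A is indifferent in equilibrium, Player A's expected payoff equals the payoff from either row against (7/17, 10/17). Using a1: 2(7/17) + 11(10/17) = 124/17.

124/17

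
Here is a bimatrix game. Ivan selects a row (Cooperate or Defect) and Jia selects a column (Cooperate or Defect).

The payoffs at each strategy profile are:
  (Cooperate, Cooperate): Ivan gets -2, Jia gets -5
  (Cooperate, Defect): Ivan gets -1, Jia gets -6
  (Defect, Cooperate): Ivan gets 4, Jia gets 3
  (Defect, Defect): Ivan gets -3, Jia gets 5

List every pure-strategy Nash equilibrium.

(Cooperate, Cooperate): Ivan prefers Defect (4 > -2) — not an equilibrium.
(Cooperate, Defect): Jia prefers Cooperate (-5 > -6) — not an equilibrium.
(Defect, Cooperate): Jia prefers Defect (5 > 3) — not an equilibrium.
(Defect, Defect): Ivan prefers Cooperate (-1 > -3) — not an equilibrium.

none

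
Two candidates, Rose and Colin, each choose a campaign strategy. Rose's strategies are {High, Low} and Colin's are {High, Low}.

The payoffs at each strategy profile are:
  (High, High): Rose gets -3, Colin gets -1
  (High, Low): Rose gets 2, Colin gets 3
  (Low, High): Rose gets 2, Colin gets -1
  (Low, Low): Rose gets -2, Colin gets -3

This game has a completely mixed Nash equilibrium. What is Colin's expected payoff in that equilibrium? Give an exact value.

-1

First find x, the probability Rose plays High, from Colin's indifference between High and Low: −x − (1−x) = 3x − 3(1−x), giving x = 1/3.
Since Colin is indifferent in equilibrium, Colin's expected payoff equals the payoff from either column against (1/3, 2/3). Using High: −(1/3) − (2/3) = -1.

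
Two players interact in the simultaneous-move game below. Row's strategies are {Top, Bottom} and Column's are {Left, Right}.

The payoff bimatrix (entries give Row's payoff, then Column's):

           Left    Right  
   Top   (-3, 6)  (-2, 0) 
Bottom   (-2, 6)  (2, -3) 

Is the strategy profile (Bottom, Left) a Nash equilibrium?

Yes

At (Bottom, Left), Row earns -2; switching to Top would give -3, so Row has no profitable deviation.
Column earns 6; switching to Right would give -3, so Column has no profitable deviation.
Neither player can gain by a unilateral deviation, so this profile is a Nash equilibrium.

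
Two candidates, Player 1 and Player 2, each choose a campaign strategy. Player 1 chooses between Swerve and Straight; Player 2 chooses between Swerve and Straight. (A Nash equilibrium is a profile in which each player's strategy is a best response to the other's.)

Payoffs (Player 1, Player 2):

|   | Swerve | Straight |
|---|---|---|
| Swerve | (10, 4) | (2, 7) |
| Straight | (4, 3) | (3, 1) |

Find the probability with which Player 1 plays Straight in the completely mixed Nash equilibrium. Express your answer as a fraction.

Let p be the probability that Player 1 plays Swerve. In a completely mixed equilibrium, Player 2 must be indifferent between Swerve and Straight.
Player 2's expected payoff from Swerve is 4p + 3(1−p); from Straight it is 7p + (1−p).
Setting these equal: p + 3 = 6p + 1, so p = 2/5.
Therefore Player 1 plays Straight with probability 1 − 2/5 = 3/5.

3/5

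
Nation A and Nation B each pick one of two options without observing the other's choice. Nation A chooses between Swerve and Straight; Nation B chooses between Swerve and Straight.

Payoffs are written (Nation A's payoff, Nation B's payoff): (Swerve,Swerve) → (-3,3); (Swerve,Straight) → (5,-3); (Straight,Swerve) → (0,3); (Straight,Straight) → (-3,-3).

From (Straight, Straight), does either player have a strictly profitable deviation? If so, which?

Both

Nation A at (Straight, Straight) earns -3; deviating to Swerve yields 5 — a strict improvement.
Nation B earns -3; deviating to Swerve yields 3 — a strict improvement.
Both Nation A and Nation B have strictly profitable deviations.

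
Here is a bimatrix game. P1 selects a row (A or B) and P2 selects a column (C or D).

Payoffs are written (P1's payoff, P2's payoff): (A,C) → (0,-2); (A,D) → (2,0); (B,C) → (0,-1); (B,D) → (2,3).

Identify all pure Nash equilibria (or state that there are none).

(A, D) and (B, D)

(A, C): P2 prefers D (0 > -2) — not an equilibrium.
(A, D): P1 gets 2 ≥ 2 from B, and P2 gets 0 ≥ -2 from C — Nash equilibrium.
(B, C): P2 prefers D (3 > -1) — not an equilibrium.
(B, D): P1 gets 2 ≥ 2 from A, and P2 gets 3 ≥ -1 from C — Nash equilibrium.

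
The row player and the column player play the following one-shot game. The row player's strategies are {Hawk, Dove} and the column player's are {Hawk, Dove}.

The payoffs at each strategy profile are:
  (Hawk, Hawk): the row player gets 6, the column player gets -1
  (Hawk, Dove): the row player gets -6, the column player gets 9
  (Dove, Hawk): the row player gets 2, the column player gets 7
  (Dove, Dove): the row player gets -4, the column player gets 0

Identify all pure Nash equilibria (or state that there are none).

none

(Hawk, Hawk): the column player prefers Dove (9 > -1) — not an equilibrium.
(Hawk, Dove): the row player prefers Dove (-4 > -6) — not an equilibrium.
(Dove, Hawk): the row player prefers Hawk (6 > 2) — not an equilibrium.
(Dove, Dove): the column player prefers Hawk (7 > 0) — not an equilibrium.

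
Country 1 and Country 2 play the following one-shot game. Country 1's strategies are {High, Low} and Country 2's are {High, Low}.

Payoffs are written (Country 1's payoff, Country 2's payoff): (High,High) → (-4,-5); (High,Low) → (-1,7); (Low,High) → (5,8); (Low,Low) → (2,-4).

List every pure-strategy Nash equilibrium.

(Low, High)

(High, High): Country 1 prefers Low (5 > -4); Country 2 prefers Low (7 > -5) — not an equilibrium.
(High, Low): Country 1 prefers Low (2 > -1) — not an equilibrium.
(Low, High): Country 1 gets 5 ≥ -4 from High, and Country 2 gets 8 ≥ -4 from Low — Nash equilibrium.
(Low, Low): Country 2 prefers High (8 > -4) — not an equilibrium.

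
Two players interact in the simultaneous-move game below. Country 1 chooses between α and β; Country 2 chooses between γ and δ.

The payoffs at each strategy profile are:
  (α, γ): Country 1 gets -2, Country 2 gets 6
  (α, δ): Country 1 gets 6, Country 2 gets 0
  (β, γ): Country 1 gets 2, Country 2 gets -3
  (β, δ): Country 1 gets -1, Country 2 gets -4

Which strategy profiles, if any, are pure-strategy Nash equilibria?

(β, γ)

(α, γ): Country 1 prefers β (2 > -2) — not an equilibrium.
(α, δ): Country 2 prefers γ (6 > 0) — not an equilibrium.
(β, γ): Country 1 gets 2 ≥ -2 from α, and Country 2 gets -3 ≥ -4 from δ — Nash equilibrium.
(β, δ): Country 1 prefers α (6 > -1); Country 2 prefers γ (-3 > -4) — not an equilibrium.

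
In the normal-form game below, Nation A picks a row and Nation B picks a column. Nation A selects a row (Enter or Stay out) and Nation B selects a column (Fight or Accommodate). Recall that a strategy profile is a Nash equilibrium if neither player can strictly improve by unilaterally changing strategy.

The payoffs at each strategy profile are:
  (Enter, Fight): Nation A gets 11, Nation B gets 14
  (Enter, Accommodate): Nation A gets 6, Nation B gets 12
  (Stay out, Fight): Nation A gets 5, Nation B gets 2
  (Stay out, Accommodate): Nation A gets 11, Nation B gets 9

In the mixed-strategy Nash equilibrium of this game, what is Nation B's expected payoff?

First find p, the probability Nation A plays Enter, from Nation B's indifference between Fight and Accommodate: 14p + 2(1−p) = 12p + 9(1−p), giving p = 7/9.
Since Nation B is indifferent in equilibrium, Nation B's expected payoff equals the payoff from either column against (7/9, 2/9). Using Fight: 14(7/9) + 2(2/9) = 34/3.

34/3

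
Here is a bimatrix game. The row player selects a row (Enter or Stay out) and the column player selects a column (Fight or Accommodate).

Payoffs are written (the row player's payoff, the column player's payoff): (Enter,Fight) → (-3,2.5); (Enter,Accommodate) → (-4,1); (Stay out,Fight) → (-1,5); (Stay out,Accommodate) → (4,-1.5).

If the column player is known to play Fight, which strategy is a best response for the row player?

Stay out

Against Fight, the row player earns -3 from Enter and -1 from Stay out.
So Stay out is the best response.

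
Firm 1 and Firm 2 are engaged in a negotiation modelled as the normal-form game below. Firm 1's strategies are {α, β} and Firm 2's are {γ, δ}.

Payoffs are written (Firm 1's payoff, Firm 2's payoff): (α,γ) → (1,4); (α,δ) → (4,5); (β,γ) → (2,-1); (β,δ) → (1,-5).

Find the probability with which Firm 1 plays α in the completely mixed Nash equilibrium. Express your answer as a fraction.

Let x be the probability that Firm 1 plays α. In a completely mixed equilibrium, Firm 2 must be indifferent between γ and δ.
Firm 2's expected payoff from γ is 4x − (1−x); from δ it is 5x − 5(1−x).
Setting these equal: 5x − 1 = 10x − 5, so x = 4/5.

4/5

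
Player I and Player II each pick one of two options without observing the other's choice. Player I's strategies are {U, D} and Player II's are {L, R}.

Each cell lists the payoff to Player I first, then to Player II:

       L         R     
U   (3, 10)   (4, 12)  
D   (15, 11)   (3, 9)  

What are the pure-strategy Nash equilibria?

(U, L): Player I prefers D (15 > 3); Player II prefers R (12 > 10) — not an equilibrium.
(U, R): Player I gets 4 ≥ 3 from D, and Player II gets 12 ≥ 10 from L — Nash equilibrium.
(D, L): Player I gets 15 ≥ 3 from U, and Player II gets 11 ≥ 9 from R — Nash equilibrium.
(D, R): Player I prefers U (4 > 3); Player II prefers L (11 > 9) — not an equilibrium.

(U, R) and (D, L)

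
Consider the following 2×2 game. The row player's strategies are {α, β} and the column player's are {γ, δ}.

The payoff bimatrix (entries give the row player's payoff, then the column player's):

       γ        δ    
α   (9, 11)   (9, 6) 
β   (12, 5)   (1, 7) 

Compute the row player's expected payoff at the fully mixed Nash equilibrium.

9

First find q, the probability the column player plays γ, from the row player's indifference between α and β: 9q + 9(1−q) = 12q + (1−q), giving q = 8/11.
Since the row player is indifferent in equilibrium, the row player's expected payoff equals the payoff from either row against (8/11, 3/11). Using α: 9(8/11) + 9(3/11) = 9.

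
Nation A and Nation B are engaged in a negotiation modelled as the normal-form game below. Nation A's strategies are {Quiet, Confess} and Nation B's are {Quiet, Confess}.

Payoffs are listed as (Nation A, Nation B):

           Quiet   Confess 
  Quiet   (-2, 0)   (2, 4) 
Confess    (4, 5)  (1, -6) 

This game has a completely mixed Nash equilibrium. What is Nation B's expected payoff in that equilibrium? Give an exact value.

First find p, the probability Nation A plays Quiet, from Nation B's indifference between Quiet and Confess: 5(1−p) = 4p − 6(1−p), giving p = 11/15.
Since Nation B is indifferent in equilibrium, Nation B's expected payoff equals the payoff from either column against (11/15, 4/15). Using Quiet: 5(4/15) = 4/3.

4/3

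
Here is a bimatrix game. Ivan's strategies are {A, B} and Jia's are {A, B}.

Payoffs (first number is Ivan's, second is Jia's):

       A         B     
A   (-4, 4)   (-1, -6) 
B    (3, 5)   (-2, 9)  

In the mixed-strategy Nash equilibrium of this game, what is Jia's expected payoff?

First find x, the probability Ivan plays A, from Jia's indifference between A and B: 4x + 5(1−x) = −6x + 9(1−x), giving x = 2/7.
Since Jia is indifferent in equilibrium, Jia's expected payoff equals the payoff from either column against (2/7, 5/7). Using A: 4(2/7) + 5(5/7) = 33/7.

33/7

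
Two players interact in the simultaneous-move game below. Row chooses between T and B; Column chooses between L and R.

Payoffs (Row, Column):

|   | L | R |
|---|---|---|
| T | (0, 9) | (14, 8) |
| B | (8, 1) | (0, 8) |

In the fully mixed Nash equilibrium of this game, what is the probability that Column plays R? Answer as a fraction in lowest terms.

Let y be the probability that Column plays L. In a completely mixed equilibrium, Row must be indifferent between T and B.
Row's expected payoff from T is 14(1−y); from B it is 8y.
Setting these equal: −14y + 14 = 8y, so y = 7/11.
Therefore Column plays R with probability 1 − 7/11 = 4/11.

4/11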